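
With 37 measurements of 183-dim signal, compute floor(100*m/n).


100*m/n = 100*37/183 ≈ 20.2186.
floor = 20.

20


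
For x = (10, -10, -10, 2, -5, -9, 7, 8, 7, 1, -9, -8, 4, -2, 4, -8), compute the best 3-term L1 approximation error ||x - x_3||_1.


Sorted |x_i| descending: [10, 10, 10, 9, 9, 8, 8, 8, 7, 7, 5, 4, 4, 2, 2, 1]
Keep top 3: [10, 10, 10]
Tail entries: [9, 9, 8, 8, 8, 7, 7, 5, 4, 4, 2, 2, 1]
L1 error = sum of tail = 74.

74


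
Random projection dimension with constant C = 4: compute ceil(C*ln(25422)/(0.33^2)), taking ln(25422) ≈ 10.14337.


ln(25422) ≈ 10.14337.
eps^2 = 0.33^2 = 0.1089.
C*ln(N)/eps^2 ≈ 4*10.14337/0.1089 ≈ 372.5756.
m = ceil(372.5756) = 373.

373


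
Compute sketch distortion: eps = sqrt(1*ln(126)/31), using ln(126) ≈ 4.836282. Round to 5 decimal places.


ln(126) ≈ 4.836282.
1*ln(N)/m ≈ 1*4.836282/31 ≈ 0.1560091.
eps = sqrt(0.1560091) ≈ 0.3949799 ≈ 0.39498.

0.39498


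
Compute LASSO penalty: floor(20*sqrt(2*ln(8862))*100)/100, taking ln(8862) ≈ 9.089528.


ln(8862) ≈ 9.089528.
2*ln(n) ≈ 18.179056.
sqrt(2*ln(n)) ≈ sqrt(18.179056) ≈ 4.26369.
lambda ≈ 20*4.26369 = 85.2738.
floor(lambda*100)/100 = 85.27.

85.27


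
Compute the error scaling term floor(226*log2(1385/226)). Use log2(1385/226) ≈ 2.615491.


log2(n/k) = log2(1385/226) ≈ 2.615491.
k*log2(n/k) ≈ 226*2.615491 = 591.100966.
floor(591.100966) = 591.

591


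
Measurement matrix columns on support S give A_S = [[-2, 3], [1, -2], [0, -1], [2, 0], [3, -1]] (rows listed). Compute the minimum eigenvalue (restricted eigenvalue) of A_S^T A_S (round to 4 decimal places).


A_S^T A_S = [[18, -11], [-11, 15]].
trace = 33.
det = 149.
disc = trace^2 - 4*det = 1089 - 4*149 = 493.
sqrt(493) ≈ 22.203603.
lam_min = (33 - sqrt(493))/2 ≈ (33 - 22.203603)/2 = 5.3981985 ≈ 5.3982.

5.3982


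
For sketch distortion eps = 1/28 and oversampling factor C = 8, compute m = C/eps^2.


1/eps = 28.
(1/eps)^2 = 784.
m = 8*784 = 6272.

6272


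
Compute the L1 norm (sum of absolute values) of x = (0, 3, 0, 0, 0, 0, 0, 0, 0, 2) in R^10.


Non-zero entries: [(1, 3), (9, 2)]
Absolute values: [3, 2]
||x||_1 = sum = 5.

5


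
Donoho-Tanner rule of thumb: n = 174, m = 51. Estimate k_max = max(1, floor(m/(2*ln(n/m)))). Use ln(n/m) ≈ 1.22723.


n/m = 174/51 = 58/17.
ln(n/m) ≈ 1.22723.
2*ln(n/m) ≈ 2.45446.
m/(2*ln(n/m)) ≈ 51/2.45446 ≈ 20.7785.
floor = 20.
k_max = max(1, 20) = 20.

20


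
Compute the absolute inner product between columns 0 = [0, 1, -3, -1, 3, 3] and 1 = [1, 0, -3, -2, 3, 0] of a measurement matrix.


Inner product: 0*1 + 1*0 + -3*-3 + -1*-2 + 3*3 + 3*0
Products: [0, 0, 9, 2, 9, 0]
Sum = 20.
|dot| = 20.

20


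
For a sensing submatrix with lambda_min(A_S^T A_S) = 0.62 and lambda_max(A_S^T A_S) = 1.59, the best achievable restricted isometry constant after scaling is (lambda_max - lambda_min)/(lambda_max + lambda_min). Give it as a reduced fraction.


lambda_max - lambda_min = 1.59 - 0.62 = 0.97.
lambda_max + lambda_min = 1.59 + 0.62 = 2.21.
delta = 0.97/2.21 = 97/221.

97/221


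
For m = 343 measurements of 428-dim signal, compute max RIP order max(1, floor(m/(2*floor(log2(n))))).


floor(log2(428)) = 8.
2*8 = 16.
m/(2*floor(log2(n))) = 343/16 ≈ 21.4375.
floor = 21.
k = max(1, 21) = 21.

21


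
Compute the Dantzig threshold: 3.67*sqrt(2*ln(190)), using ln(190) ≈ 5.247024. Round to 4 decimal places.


ln(190) ≈ 5.247024.
2*ln(n) ≈ 10.494048.
sqrt(2*ln(n)) ≈ sqrt(10.494048) ≈ 3.239452.
threshold ≈ 3.67*3.239452 = 11.88878884 ≈ 11.8888.

11.8888


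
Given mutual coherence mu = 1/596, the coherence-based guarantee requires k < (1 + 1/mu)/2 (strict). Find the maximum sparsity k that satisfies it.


1/mu = 596.
1 + 1/mu = 597.
(1 + 1/mu)/2 = 298.5 is not an integer, so k_max = floor(298.5) = 298.

298


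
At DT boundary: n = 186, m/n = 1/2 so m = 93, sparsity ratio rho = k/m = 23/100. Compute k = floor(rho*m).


m = 1/2*186 = 93.
rho = 23/100.
rho*m = 23/100*93 = 21.39.
k = floor(21.39) = 21.

21


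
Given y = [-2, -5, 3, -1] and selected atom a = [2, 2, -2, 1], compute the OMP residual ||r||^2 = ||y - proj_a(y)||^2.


a^T a = 13.
a^T y = -21.
coeff = -21/13 = -21/13.
||r||^2 = 66/13.

66/13


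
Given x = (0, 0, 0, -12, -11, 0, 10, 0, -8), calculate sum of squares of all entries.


Non-zero entries: [(3, -12), (4, -11), (6, 10), (8, -8)]
Squares: [144, 121, 100, 64]
||x||_2^2 = sum = 429.

429


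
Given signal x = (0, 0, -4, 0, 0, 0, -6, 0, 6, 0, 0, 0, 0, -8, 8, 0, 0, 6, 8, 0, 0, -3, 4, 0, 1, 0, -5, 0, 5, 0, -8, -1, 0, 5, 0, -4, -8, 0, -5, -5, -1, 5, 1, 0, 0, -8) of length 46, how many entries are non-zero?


Non-zero positions: [2, 6, 8, 13, 14, 17, 18, 21, 22, 24, 26, 28, 30, 31, 33, 35, 36, 38, 39, 40, 41, 42, 45].
Sparsity = 23.

23


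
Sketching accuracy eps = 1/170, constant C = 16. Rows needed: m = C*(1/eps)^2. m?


1/eps = 170.
(1/eps)^2 = 28900.
m = 16*28900 = 462400.

462400


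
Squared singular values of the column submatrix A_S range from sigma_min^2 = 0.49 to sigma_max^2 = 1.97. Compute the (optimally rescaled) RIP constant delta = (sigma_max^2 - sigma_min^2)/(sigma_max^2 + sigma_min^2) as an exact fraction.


lambda_max - lambda_min = 1.97 - 0.49 = 1.48.
lambda_max + lambda_min = 1.97 + 0.49 = 2.46.
delta = 1.48/2.46 = 148/246 = 74/123.

74/123


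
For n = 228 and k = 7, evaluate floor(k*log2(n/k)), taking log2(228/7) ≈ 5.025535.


log2(n/k) = log2(228/7) ≈ 5.025535.
k*log2(n/k) ≈ 7*5.025535 = 35.178745.
floor(35.178745) = 35.

35


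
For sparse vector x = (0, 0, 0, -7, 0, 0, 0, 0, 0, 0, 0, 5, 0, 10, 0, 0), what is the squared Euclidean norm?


Non-zero entries: [(3, -7), (11, 5), (13, 10)]
Squares: [49, 25, 100]
||x||_2^2 = sum = 174.

174


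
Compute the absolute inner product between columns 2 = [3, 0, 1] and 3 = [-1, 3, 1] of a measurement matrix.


Inner product: 3*-1 + 0*3 + 1*1
Products: [-3, 0, 1]
Sum = -2.
|dot| = 2.

2


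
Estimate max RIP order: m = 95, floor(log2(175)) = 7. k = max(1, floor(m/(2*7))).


floor(log2(175)) = 7.
2*7 = 14.
m/(2*floor(log2(n))) = 95/14 ≈ 6.7857.
floor = 6.
k = max(1, 6) = 6.

6


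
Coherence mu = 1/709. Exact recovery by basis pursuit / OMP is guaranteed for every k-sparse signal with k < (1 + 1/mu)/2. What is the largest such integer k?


1/mu = 709.
1 + 1/mu = 710.
(1 + 1/mu)/2 = 355 is an integer and the inequality is strict, so k_max = 355 - 1 = 354.

354


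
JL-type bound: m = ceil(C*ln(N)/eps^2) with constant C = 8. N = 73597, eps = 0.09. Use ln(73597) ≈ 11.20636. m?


ln(73597) ≈ 11.20636.
eps^2 = 0.09^2 = 0.0081.
C*ln(N)/eps^2 ≈ 8*11.20636/0.0081 ≈ 11068.0099.
m = ceil(11068.0099) = 11069.

11069


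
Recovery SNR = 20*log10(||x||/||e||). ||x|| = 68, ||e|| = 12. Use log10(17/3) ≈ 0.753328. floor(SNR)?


||x||/||e|| = 68/12 = 17/3.
log10(17/3) ≈ 0.753328.
20*log10(||x||/||e||) ≈ 20*0.753328 = 15.06656.
floor(15.06656) = 15.

15


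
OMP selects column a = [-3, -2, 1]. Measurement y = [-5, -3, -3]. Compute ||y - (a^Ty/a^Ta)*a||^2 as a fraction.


a^T a = 14.
a^T y = 18.
coeff = 18/14 = 9/7.
||r||^2 = 139/7.

139/7


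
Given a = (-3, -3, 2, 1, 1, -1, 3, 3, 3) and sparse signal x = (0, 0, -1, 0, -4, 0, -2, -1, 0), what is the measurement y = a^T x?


Non-zero terms: ['2*-1', '1*-4', '3*-2', '3*-1']
Products: [-2, -4, -6, -3]
y = sum = -15.

-15


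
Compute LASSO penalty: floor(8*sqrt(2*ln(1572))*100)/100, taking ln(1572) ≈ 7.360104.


ln(1572) ≈ 7.360104.
2*ln(n) ≈ 14.720208.
sqrt(2*ln(n)) ≈ sqrt(14.720208) ≈ 3.836692.
lambda ≈ 8*3.836692 = 30.693536.
floor(lambda*100)/100 = 30.69.

30.69


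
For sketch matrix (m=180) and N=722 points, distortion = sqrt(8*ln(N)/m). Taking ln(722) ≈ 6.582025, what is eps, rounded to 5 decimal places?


ln(722) ≈ 6.582025.
8*ln(N)/m ≈ 8*6.582025/180 ≈ 0.29253444.
eps = sqrt(0.29253444) ≈ 0.5408645 ≈ 0.54086.

0.54086


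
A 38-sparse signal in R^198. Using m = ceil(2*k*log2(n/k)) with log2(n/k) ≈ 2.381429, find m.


log2(n/k) = log2(198/38) ≈ 2.381429.
2*k*log2(n/k) ≈ 2*38*2.381429 = 180.988604.
m = ceil(180.988604) = 181.

181


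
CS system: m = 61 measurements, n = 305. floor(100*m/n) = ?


100*m/n = 100*61/305 ≈ 20.0.
floor = 20.

20


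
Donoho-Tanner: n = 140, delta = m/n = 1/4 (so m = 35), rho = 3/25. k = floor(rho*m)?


m = 1/4*140 = 35.
rho = 3/25.
rho*m = 3/25*35 = 4.2.
k = floor(4.2) = 4.

4


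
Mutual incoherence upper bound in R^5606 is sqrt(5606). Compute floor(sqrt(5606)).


74^2 = 5476 <= 5606 < 5625 = 75^2, so 74 <= sqrt(5606) < 75.
floor(sqrt(5606)) = 74.

74


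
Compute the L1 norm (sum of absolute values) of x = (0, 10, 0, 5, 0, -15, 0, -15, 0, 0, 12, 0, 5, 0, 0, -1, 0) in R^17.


Non-zero entries: [(1, 10), (3, 5), (5, -15), (7, -15), (10, 12), (12, 5), (15, -1)]
Absolute values: [10, 5, 15, 15, 12, 5, 1]
||x||_1 = sum = 63.

63


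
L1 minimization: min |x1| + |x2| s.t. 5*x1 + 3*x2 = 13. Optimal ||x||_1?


Axis intercepts:
  x1 = 13/5, x2 = 0: L1 = 13/5
  x1 = 0, x2 = 13/3: L1 = 13/3
x* = (13/5, 0)
||x*||_1 = 13/5.

13/5


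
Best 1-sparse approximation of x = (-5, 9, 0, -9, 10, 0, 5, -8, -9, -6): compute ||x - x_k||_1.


Sorted |x_i| descending: [10, 9, 9, 9, 8, 6, 5, 5, 0, 0]
Keep top 1: [10]
Tail entries: [9, 9, 9, 8, 6, 5, 5, 0, 0]
L1 error = sum of tail = 51.

51


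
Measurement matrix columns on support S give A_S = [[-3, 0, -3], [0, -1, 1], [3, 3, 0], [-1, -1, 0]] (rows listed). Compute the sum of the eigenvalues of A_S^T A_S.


Sum of eigenvalues of A_S^T A_S = trace(A_S^T A_S) = sum of squared column norms of A_S.
A_S^T A_S diagonal: [19, 11, 10].
trace = 19 + 11 + 10 = 40.

40


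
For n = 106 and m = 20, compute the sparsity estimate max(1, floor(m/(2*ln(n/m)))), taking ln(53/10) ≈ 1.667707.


n/m = 106/20 = 53/10.
ln(n/m) ≈ 1.667707.
2*ln(n/m) ≈ 3.335414.
m/(2*ln(n/m)) ≈ 20/3.335414 ≈ 5.9963.
floor = 5.
k_max = max(1, 5) = 5.

5


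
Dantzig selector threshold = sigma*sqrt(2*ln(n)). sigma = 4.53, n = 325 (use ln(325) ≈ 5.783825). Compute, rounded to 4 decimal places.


ln(325) ≈ 5.783825.
2*ln(n) ≈ 11.56765.
sqrt(2*ln(n)) ≈ sqrt(11.56765) ≈ 3.401125.
threshold ≈ 4.53*3.401125 = 15.40709625 ≈ 15.4071.

15.4071


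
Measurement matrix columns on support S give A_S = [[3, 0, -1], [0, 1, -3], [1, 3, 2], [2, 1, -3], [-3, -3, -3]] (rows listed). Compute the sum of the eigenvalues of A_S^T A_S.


Sum of eigenvalues of A_S^T A_S = trace(A_S^T A_S) = sum of squared column norms of A_S.
A_S^T A_S diagonal: [23, 20, 32].
trace = 23 + 20 + 32 = 75.

75


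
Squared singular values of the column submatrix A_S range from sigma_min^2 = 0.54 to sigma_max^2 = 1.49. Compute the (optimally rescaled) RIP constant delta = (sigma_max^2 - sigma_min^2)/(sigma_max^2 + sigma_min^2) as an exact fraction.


lambda_max - lambda_min = 1.49 - 0.54 = 0.95.
lambda_max + lambda_min = 1.49 + 0.54 = 2.03.
delta = 0.95/2.03 = 95/203.

95/203


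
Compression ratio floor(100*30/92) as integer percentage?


100*m/n = 100*30/92 ≈ 32.6087.
floor = 32.

32


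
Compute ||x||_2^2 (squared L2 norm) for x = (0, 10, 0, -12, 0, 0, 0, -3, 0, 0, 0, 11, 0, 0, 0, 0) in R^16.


Non-zero entries: [(1, 10), (3, -12), (7, -3), (11, 11)]
Squares: [100, 144, 9, 121]
||x||_2^2 = sum = 374.

374


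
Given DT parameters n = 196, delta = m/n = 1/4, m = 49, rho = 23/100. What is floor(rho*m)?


m = 1/4*196 = 49.
rho = 23/100.
rho*m = 23/100*49 = 11.27.
k = floor(11.27) = 11.

11


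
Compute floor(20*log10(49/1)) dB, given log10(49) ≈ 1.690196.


||x||/||e|| = 49/1 = 49.
log10(49) ≈ 1.690196.
20*log10(||x||/||e||) ≈ 20*1.690196 = 33.80392.
floor(33.80392) = 33.

33


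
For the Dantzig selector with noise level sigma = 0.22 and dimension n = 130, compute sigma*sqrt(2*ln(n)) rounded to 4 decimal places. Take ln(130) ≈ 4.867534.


ln(130) ≈ 4.867534.
2*ln(n) ≈ 9.735068.
sqrt(2*ln(n)) ≈ sqrt(9.735068) ≈ 3.120107.
threshold ≈ 0.22*3.120107 = 0.68642354 ≈ 0.6864.

0.6864


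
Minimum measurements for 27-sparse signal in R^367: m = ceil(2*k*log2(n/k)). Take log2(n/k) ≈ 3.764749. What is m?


log2(n/k) = log2(367/27) ≈ 3.764749.
2*k*log2(n/k) ≈ 2*27*3.764749 = 203.296446.
m = ceil(203.296446) = 204.

204


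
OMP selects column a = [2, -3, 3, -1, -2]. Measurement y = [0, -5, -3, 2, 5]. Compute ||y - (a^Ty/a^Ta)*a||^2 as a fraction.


a^T a = 27.
a^T y = -6.
coeff = -6/27 = -2/9.
||r||^2 = 185/3.

185/3


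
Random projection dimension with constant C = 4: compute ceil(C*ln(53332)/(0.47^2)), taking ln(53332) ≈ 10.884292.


ln(53332) ≈ 10.884292.
eps^2 = 0.47^2 = 0.2209.
C*ln(N)/eps^2 ≈ 4*10.884292/0.2209 ≈ 197.0899.
m = ceil(197.0899) = 198.

198


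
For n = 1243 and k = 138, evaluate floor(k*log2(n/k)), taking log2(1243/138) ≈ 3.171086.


log2(n/k) = log2(1243/138) ≈ 3.171086.
k*log2(n/k) ≈ 138*3.171086 = 437.609868.
floor(437.609868) = 437.

437


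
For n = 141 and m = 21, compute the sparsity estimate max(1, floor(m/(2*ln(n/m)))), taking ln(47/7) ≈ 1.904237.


n/m = 141/21 = 47/7.
ln(n/m) ≈ 1.904237.
2*ln(n/m) ≈ 3.808474.
m/(2*ln(n/m)) ≈ 21/3.808474 ≈ 5.514.
floor = 5.
k_max = max(1, 5) = 5.

5


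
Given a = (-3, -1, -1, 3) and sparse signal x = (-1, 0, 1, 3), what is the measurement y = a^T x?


Non-zero terms: ['-3*-1', '-1*1', '3*3']
Products: [3, -1, 9]
y = sum = 11.

11


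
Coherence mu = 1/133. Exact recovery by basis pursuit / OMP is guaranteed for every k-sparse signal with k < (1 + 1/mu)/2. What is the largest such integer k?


1/mu = 133.
1 + 1/mu = 134.
(1 + 1/mu)/2 = 67 is an integer and the inequality is strict, so k_max = 67 - 1 = 66.

66


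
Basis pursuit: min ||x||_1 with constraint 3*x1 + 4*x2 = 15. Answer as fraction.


Axis intercepts:
  x1 = 5, x2 = 0: L1 = 5
  x1 = 0, x2 = 15/4: L1 = 15/4
x* = (0, 15/4)
||x*||_1 = 15/4.

15/4


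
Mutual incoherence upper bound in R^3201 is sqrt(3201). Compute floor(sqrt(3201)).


56^2 = 3136 <= 3201 < 3249 = 57^2, so 56 <= sqrt(3201) < 57.
floor(sqrt(3201)) = 56.

56


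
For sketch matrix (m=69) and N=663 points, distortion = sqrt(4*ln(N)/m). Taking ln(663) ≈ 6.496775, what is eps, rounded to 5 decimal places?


ln(663) ≈ 6.496775.
4*ln(N)/m ≈ 4*6.496775/69 ≈ 0.37662464.
eps = sqrt(0.37662464) ≈ 0.6136975 ≈ 0.61370.

0.61370


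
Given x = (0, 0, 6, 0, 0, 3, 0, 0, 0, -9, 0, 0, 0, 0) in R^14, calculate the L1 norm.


Non-zero entries: [(2, 6), (5, 3), (9, -9)]
Absolute values: [6, 3, 9]
||x||_1 = sum = 18.

18


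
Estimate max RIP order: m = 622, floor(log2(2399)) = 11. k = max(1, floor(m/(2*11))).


floor(log2(2399)) = 11.
2*11 = 22.
m/(2*floor(log2(n))) = 622/22 ≈ 28.2727.
floor = 28.
k = max(1, 28) = 28.

28


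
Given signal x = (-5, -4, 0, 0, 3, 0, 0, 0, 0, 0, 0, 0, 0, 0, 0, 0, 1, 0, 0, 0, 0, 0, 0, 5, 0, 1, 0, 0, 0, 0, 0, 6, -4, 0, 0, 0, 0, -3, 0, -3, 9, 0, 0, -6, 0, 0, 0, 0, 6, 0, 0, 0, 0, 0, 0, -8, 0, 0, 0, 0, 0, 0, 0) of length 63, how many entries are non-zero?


Non-zero positions: [0, 1, 4, 16, 23, 25, 31, 32, 37, 39, 40, 43, 48, 55].
Sparsity = 14.

14


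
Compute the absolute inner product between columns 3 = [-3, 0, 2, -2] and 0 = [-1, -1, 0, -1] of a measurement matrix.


Inner product: -3*-1 + 0*-1 + 2*0 + -2*-1
Products: [3, 0, 0, 2]
Sum = 5.
|dot| = 5.

5


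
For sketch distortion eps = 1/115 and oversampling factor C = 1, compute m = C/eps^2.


1/eps = 115.
(1/eps)^2 = 13225.
m = 1*13225 = 13225.

13225


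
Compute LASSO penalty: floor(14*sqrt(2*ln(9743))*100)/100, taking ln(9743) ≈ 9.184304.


ln(9743) ≈ 9.184304.
2*ln(n) ≈ 18.368608.
sqrt(2*ln(n)) ≈ sqrt(18.368608) ≈ 4.285861.
lambda ≈ 14*4.285861 = 60.002054.
floor(lambda*100)/100 = 60.00.

60.00


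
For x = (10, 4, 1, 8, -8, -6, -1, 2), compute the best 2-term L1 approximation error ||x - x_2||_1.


Sorted |x_i| descending: [10, 8, 8, 6, 4, 2, 1, 1]
Keep top 2: [10, 8]
Tail entries: [8, 6, 4, 2, 1, 1]
L1 error = sum of tail = 22.

22


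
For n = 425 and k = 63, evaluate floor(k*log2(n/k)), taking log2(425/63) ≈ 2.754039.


log2(n/k) = log2(425/63) ≈ 2.754039.
k*log2(n/k) ≈ 63*2.754039 = 173.504457.
floor(173.504457) = 173.

173


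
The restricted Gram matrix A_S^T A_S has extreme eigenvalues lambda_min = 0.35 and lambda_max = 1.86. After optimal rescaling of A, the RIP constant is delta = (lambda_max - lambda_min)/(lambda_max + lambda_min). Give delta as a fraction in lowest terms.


lambda_max - lambda_min = 1.86 - 0.35 = 1.51.
lambda_max + lambda_min = 1.86 + 0.35 = 2.21.
delta = 1.51/2.21 = 151/221.

151/221


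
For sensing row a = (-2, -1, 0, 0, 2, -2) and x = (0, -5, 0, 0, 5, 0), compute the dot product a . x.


Non-zero terms: ['-1*-5', '2*5']
Products: [5, 10]
y = sum = 15.

15


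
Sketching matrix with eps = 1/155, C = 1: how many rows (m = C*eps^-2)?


1/eps = 155.
(1/eps)^2 = 24025.
m = 1*24025 = 24025.

24025


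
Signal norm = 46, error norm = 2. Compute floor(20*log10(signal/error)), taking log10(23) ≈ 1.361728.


||x||/||e|| = 46/2 = 23.
log10(23) ≈ 1.361728.
20*log10(||x||/||e||) ≈ 20*1.361728 = 27.23456.
floor(27.23456) = 27.

27


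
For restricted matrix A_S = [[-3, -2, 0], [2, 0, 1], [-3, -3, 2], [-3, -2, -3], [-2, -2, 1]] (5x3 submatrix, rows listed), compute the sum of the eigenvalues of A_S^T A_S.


Sum of eigenvalues of A_S^T A_S = trace(A_S^T A_S) = sum of squared column norms of A_S.
A_S^T A_S diagonal: [35, 21, 15].
trace = 35 + 21 + 15 = 71.

71


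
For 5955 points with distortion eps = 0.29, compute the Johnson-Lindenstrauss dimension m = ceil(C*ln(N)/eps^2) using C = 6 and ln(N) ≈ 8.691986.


ln(5955) ≈ 8.691986.
eps^2 = 0.29^2 = 0.0841.
C*ln(N)/eps^2 ≈ 6*8.691986/0.0841 ≈ 620.1179.
m = ceil(620.1179) = 621.

621


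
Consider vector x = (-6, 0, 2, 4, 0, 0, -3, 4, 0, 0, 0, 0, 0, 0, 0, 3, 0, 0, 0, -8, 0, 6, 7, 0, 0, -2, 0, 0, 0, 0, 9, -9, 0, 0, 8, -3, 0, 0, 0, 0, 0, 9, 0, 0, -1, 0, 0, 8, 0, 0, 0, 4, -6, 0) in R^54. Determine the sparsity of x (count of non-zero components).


Non-zero positions: [0, 2, 3, 6, 7, 15, 19, 21, 22, 25, 30, 31, 34, 35, 41, 44, 47, 51, 52].
Sparsity = 19.

19


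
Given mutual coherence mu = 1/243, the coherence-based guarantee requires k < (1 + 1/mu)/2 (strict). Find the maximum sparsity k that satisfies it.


1/mu = 243.
1 + 1/mu = 244.
(1 + 1/mu)/2 = 122 is an integer and the inequality is strict, so k_max = 122 - 1 = 121.

121


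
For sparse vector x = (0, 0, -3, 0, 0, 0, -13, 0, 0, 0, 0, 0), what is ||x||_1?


Non-zero entries: [(2, -3), (6, -13)]
Absolute values: [3, 13]
||x||_1 = sum = 16.

16


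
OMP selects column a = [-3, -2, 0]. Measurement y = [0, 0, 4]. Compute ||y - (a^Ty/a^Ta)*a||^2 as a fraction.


a^T a = 13.
a^T y = 0.
coeff = 0/13 = 0.
||r||^2 = 16.

16


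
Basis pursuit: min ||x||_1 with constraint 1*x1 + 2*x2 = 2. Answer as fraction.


Axis intercepts:
  x1 = 2, x2 = 0: L1 = 2
  x1 = 0, x2 = 1: L1 = 1
x* = (0, 1)
||x*||_1 = 1.

1


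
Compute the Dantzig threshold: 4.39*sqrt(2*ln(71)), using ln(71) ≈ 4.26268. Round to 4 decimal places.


ln(71) ≈ 4.26268.
2*ln(n) ≈ 8.52536.
sqrt(2*ln(n)) ≈ sqrt(8.52536) ≈ 2.919822.
threshold ≈ 4.39*2.919822 = 12.81801858 ≈ 12.8180.

12.8180


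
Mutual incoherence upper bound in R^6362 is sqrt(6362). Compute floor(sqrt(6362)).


79^2 = 6241 <= 6362 < 6400 = 80^2, so 79 <= sqrt(6362) < 80.
floor(sqrt(6362)) = 79.

79


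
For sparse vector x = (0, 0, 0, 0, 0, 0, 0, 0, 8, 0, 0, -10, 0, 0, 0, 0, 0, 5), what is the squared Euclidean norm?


Non-zero entries: [(8, 8), (11, -10), (17, 5)]
Squares: [64, 100, 25]
||x||_2^2 = sum = 189.

189


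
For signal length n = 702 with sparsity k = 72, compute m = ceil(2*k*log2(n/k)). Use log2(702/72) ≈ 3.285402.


log2(n/k) = log2(702/72) ≈ 3.285402.
2*k*log2(n/k) ≈ 2*72*3.285402 = 473.097888.
m = ceil(473.097888) = 474.

474


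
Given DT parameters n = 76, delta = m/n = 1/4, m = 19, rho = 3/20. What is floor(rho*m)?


m = 1/4*76 = 19.
rho = 3/20.
rho*m = 3/20*19 = 2.85.
k = floor(2.85) = 2.

2


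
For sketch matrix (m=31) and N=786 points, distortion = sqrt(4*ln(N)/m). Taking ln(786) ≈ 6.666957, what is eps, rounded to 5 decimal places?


ln(786) ≈ 6.666957.
4*ln(N)/m ≈ 4*6.666957/31 ≈ 0.86025252.
eps = sqrt(0.86025252) ≈ 0.927498 ≈ 0.92750.

0.92750


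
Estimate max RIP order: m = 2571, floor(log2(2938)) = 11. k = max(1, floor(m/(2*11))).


floor(log2(2938)) = 11.
2*11 = 22.
m/(2*floor(log2(n))) = 2571/22 ≈ 116.8636.
floor = 116.
k = max(1, 116) = 116.

116


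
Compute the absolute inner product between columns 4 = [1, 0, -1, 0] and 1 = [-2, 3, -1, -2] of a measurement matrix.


Inner product: 1*-2 + 0*3 + -1*-1 + 0*-2
Products: [-2, 0, 1, 0]
Sum = -1.
|dot| = 1.

1


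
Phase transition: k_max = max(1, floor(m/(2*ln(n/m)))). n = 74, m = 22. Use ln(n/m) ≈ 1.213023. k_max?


n/m = 74/22 = 37/11.
ln(n/m) ≈ 1.213023.
2*ln(n/m) ≈ 2.426046.
m/(2*ln(n/m)) ≈ 22/2.426046 ≈ 9.0683.
floor = 9.
k_max = max(1, 9) = 9.

9


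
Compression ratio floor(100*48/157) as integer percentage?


100*m/n = 100*48/157 ≈ 30.5732.
floor = 30.

30


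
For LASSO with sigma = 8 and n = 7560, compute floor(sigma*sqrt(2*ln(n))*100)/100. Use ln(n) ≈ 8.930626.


ln(7560) ≈ 8.930626.
2*ln(n) ≈ 17.861252.
sqrt(2*ln(n)) ≈ sqrt(17.861252) ≈ 4.226257.
lambda ≈ 8*4.226257 = 33.810056.
floor(lambda*100)/100 = 33.81.

33.81


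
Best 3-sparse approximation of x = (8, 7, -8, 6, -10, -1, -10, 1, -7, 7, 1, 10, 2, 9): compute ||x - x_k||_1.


Sorted |x_i| descending: [10, 10, 10, 9, 8, 8, 7, 7, 7, 6, 2, 1, 1, 1]
Keep top 3: [10, 10, 10]
Tail entries: [9, 8, 8, 7, 7, 7, 6, 2, 1, 1, 1]
L1 error = sum of tail = 57.

57


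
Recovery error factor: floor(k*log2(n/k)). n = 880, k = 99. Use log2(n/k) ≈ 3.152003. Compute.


log2(n/k) = log2(880/99) ≈ 3.152003.
k*log2(n/k) ≈ 99*3.152003 = 312.048297.
floor(312.048297) = 312.

312


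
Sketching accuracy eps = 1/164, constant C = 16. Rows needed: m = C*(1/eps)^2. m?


1/eps = 164.
(1/eps)^2 = 26896.
m = 16*26896 = 430336.

430336


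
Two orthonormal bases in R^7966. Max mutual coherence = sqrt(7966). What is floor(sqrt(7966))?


89^2 = 7921 <= 7966 < 8100 = 90^2, so 89 <= sqrt(7966) < 90.
floor(sqrt(7966)) = 89.

89


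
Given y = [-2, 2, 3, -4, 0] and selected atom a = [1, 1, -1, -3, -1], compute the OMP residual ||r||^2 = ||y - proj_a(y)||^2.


a^T a = 13.
a^T y = 9.
coeff = 9/13 = 9/13.
||r||^2 = 348/13.

348/13


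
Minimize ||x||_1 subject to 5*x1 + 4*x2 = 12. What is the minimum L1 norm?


Axis intercepts:
  x1 = 12/5, x2 = 0: L1 = 12/5
  x1 = 0, x2 = 3: L1 = 3
x* = (12/5, 0)
||x*||_1 = 12/5.

12/5


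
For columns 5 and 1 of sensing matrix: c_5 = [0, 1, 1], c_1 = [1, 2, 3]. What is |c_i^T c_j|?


Inner product: 0*1 + 1*2 + 1*3
Products: [0, 2, 3]
Sum = 5.
|dot| = 5.

5


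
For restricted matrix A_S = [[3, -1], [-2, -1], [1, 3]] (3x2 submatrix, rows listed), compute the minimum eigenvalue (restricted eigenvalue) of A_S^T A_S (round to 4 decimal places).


A_S^T A_S = [[14, 2], [2, 11]].
trace = 25.
det = 150.
disc = trace^2 - 4*det = 625 - 4*150 = 25.
sqrt(25) = 5.
lam_min = (25 - 5)/2 = 10 = 10.0000.

10.0000


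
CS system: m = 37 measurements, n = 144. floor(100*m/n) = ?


100*m/n = 100*37/144 ≈ 25.6944.
floor = 25.

25


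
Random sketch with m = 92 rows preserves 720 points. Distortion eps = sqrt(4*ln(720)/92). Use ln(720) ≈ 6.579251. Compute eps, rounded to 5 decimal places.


ln(720) ≈ 6.579251.
4*ln(N)/m ≈ 4*6.579251/92 ≈ 0.28605439.
eps = sqrt(0.28605439) ≈ 0.5348405 ≈ 0.53484.

0.53484


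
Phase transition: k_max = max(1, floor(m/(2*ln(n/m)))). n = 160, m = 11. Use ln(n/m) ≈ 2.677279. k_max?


n/m = 160/11.
ln(n/m) ≈ 2.677279.
2*ln(n/m) ≈ 5.354558.
m/(2*ln(n/m)) ≈ 11/5.354558 ≈ 2.0543.
floor = 2.
k_max = max(1, 2) = 2.

2


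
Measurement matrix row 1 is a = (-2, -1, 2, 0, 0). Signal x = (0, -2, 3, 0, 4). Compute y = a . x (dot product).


Non-zero terms: ['-1*-2', '2*3', '0*4']
Products: [2, 6, 0]
y = sum = 8.

8


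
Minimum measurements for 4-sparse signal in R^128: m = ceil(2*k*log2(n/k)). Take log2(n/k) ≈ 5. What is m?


log2(n/k) = log2(128/4) ≈ 5.
2*k*log2(n/k) ≈ 2*4*5 = 40.
m = ceil(40) = 40.

40


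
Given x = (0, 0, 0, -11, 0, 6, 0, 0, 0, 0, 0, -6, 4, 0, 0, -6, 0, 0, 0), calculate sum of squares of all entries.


Non-zero entries: [(3, -11), (5, 6), (11, -6), (12, 4), (15, -6)]
Squares: [121, 36, 36, 16, 36]
||x||_2^2 = sum = 245.

245


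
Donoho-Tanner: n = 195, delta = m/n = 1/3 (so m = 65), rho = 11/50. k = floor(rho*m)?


m = 1/3*195 = 65.
rho = 11/50.
rho*m = 11/50*65 = 14.3.
k = floor(14.3) = 14.

14


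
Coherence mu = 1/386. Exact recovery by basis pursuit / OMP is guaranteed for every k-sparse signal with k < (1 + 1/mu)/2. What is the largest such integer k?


1/mu = 386.
1 + 1/mu = 387.
(1 + 1/mu)/2 = 193.5 is not an integer, so k_max = floor(193.5) = 193.

193


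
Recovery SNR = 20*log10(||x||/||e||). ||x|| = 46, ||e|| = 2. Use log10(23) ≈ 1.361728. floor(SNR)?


||x||/||e|| = 46/2 = 23.
log10(23) ≈ 1.361728.
20*log10(||x||/||e||) ≈ 20*1.361728 = 27.23456.
floor(27.23456) = 27.

27


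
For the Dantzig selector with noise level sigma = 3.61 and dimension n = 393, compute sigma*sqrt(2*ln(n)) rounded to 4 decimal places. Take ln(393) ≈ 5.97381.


ln(393) ≈ 5.97381.
2*ln(n) ≈ 11.94762.
sqrt(2*ln(n)) ≈ sqrt(11.94762) ≈ 3.456533.
threshold ≈ 3.61*3.456533 = 12.47808413 ≈ 12.4781.

12.4781


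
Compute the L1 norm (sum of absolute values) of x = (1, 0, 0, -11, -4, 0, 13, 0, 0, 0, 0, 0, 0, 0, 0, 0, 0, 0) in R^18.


Non-zero entries: [(0, 1), (3, -11), (4, -4), (6, 13)]
Absolute values: [1, 11, 4, 13]
||x||_1 = sum = 29.

29


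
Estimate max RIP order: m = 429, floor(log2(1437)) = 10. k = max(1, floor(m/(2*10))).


floor(log2(1437)) = 10.
2*10 = 20.
m/(2*floor(log2(n))) = 429/20 ≈ 21.45.
floor = 21.
k = max(1, 21) = 21.

21


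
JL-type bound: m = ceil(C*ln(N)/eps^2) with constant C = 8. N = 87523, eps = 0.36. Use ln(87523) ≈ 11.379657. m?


ln(87523) ≈ 11.379657.
eps^2 = 0.36^2 = 0.1296.
C*ln(N)/eps^2 ≈ 8*11.379657/0.1296 ≈ 702.448.
m = ceil(702.448) = 703.

703


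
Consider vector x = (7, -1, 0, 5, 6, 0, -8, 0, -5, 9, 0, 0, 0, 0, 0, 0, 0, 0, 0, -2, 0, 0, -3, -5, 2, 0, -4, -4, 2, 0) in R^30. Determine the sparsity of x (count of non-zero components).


Non-zero positions: [0, 1, 3, 4, 6, 8, 9, 19, 22, 23, 24, 26, 27, 28].
Sparsity = 14.

14


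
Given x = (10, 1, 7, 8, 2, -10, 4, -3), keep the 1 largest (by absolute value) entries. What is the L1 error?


Sorted |x_i| descending: [10, 10, 8, 7, 4, 3, 2, 1]
Keep top 1: [10]
Tail entries: [10, 8, 7, 4, 3, 2, 1]
L1 error = sum of tail = 35.

35


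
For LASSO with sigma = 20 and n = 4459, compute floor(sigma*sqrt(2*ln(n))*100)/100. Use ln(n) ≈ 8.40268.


ln(4459) ≈ 8.40268.
2*ln(n) ≈ 16.80536.
sqrt(2*ln(n)) ≈ sqrt(16.80536) ≈ 4.099434.
lambda ≈ 20*4.099434 = 81.98868.
floor(lambda*100)/100 = 81.98.

81.98


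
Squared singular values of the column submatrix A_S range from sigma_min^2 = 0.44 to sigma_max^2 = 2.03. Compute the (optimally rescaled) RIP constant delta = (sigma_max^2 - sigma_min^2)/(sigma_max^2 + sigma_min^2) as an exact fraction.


lambda_max - lambda_min = 2.03 - 0.44 = 1.59.
lambda_max + lambda_min = 2.03 + 0.44 = 2.47.
delta = 1.59/2.47 = 159/247.

159/247


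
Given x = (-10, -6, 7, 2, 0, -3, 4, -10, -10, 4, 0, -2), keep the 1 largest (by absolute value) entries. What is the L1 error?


Sorted |x_i| descending: [10, 10, 10, 7, 6, 4, 4, 3, 2, 2, 0, 0]
Keep top 1: [10]
Tail entries: [10, 10, 7, 6, 4, 4, 3, 2, 2, 0, 0]
L1 error = sum of tail = 48.

48


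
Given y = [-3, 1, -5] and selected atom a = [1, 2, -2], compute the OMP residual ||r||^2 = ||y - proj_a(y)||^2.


a^T a = 9.
a^T y = 9.
coeff = 9/9 = 1.
||r||^2 = 26.

26


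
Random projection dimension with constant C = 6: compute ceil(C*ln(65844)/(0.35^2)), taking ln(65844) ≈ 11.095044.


ln(65844) ≈ 11.095044.
eps^2 = 0.35^2 = 0.1225.
C*ln(N)/eps^2 ≈ 6*11.095044/0.1225 ≈ 543.4307.
m = ceil(543.4307) = 544.

544


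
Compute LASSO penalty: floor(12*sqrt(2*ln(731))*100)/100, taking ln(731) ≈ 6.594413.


ln(731) ≈ 6.594413.
2*ln(n) ≈ 13.188826.
sqrt(2*ln(n)) ≈ sqrt(13.188826) ≈ 3.631642.
lambda ≈ 12*3.631642 = 43.579704.
floor(lambda*100)/100 = 43.57.

43.57


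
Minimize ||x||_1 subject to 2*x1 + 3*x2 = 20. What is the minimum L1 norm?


Axis intercepts:
  x1 = 10, x2 = 0: L1 = 10
  x1 = 0, x2 = 20/3: L1 = 20/3
x* = (0, 20/3)
||x*||_1 = 20/3.

20/3


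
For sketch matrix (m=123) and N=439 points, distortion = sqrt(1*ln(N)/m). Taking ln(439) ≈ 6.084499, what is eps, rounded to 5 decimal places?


ln(439) ≈ 6.084499.
1*ln(N)/m ≈ 1*6.084499/123 ≈ 0.04946747.
eps = sqrt(0.04946747) ≈ 0.2224128 ≈ 0.22241.

0.22241


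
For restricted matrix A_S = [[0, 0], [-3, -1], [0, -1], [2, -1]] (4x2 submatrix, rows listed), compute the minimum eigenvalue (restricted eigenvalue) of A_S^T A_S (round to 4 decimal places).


A_S^T A_S = [[13, 1], [1, 3]].
trace = 16.
det = 38.
disc = trace^2 - 4*det = 256 - 4*38 = 104.
sqrt(104) ≈ 10.198039.
lam_min = (16 - sqrt(104))/2 ≈ (16 - 10.198039)/2 = 2.9009805 ≈ 2.9010.

2.9010


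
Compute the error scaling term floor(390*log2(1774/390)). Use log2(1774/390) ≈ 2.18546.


log2(n/k) = log2(1774/390) ≈ 2.18546.
k*log2(n/k) ≈ 390*2.18546 = 852.3294.
floor(852.3294) = 852.

852


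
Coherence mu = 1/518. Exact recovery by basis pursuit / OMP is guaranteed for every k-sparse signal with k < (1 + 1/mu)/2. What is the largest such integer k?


1/mu = 518.
1 + 1/mu = 519.
(1 + 1/mu)/2 = 259.5 is not an integer, so k_max = floor(259.5) = 259.

259


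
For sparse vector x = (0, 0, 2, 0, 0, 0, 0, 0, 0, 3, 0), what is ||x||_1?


Non-zero entries: [(2, 2), (9, 3)]
Absolute values: [2, 3]
||x||_1 = sum = 5.

5


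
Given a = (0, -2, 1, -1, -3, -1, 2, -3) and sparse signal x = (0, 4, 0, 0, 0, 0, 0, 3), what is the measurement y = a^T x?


Non-zero terms: ['-2*4', '-3*3']
Products: [-8, -9]
y = sum = -17.

-17


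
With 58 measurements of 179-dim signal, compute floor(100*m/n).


100*m/n = 100*58/179 ≈ 32.4022.
floor = 32.

32


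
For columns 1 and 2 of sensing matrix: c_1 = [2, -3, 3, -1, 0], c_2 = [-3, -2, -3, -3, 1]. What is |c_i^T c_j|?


Inner product: 2*-3 + -3*-2 + 3*-3 + -1*-3 + 0*1
Products: [-6, 6, -9, 3, 0]
Sum = -6.
|dot| = 6.

6


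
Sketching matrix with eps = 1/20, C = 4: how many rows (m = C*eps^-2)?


1/eps = 20.
(1/eps)^2 = 400.
m = 4*400 = 1600.

1600


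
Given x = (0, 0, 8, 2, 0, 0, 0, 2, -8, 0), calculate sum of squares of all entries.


Non-zero entries: [(2, 8), (3, 2), (7, 2), (8, -8)]
Squares: [64, 4, 4, 64]
||x||_2^2 = sum = 136.

136


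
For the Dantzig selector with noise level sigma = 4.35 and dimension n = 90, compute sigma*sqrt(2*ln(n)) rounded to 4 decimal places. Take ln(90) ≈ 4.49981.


ln(90) ≈ 4.49981.
2*ln(n) ≈ 8.99962.
sqrt(2*ln(n)) ≈ sqrt(8.99962) ≈ 2.999937.
threshold ≈ 4.35*2.999937 = 13.04972595 ≈ 13.0497.

13.0497


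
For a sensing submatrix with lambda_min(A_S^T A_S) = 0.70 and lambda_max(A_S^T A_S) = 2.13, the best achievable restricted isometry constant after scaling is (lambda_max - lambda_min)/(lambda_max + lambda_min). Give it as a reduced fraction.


lambda_max - lambda_min = 2.13 - 0.70 = 1.43.
lambda_max + lambda_min = 2.13 + 0.70 = 2.83.
delta = 1.43/2.83 = 143/283.

143/283


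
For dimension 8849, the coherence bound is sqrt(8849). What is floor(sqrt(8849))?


94^2 = 8836 <= 8849 < 9025 = 95^2, so 94 <= sqrt(8849) < 95.
floor(sqrt(8849)) = 94.

94


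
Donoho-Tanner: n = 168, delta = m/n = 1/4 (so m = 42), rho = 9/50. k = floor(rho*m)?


m = 1/4*168 = 42.
rho = 9/50.
rho*m = 9/50*42 = 7.56.
k = floor(7.56) = 7.

7


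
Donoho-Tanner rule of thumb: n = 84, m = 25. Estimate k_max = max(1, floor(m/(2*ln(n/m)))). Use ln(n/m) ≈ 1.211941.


n/m = 84/25.
ln(n/m) ≈ 1.211941.
2*ln(n/m) ≈ 2.423882.
m/(2*ln(n/m)) ≈ 25/2.423882 ≈ 10.314.
floor = 10.
k_max = max(1, 10) = 10.

10


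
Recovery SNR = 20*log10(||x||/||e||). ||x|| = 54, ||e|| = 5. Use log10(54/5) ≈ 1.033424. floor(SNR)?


||x||/||e|| = 54/5.
log10(54/5) ≈ 1.033424.
20*log10(||x||/||e||) ≈ 20*1.033424 = 20.66848.
floor(20.66848) = 20.

20


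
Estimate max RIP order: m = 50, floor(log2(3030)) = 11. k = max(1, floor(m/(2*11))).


floor(log2(3030)) = 11.
2*11 = 22.
m/(2*floor(log2(n))) = 50/22 ≈ 2.2727.
floor = 2.
k = max(1, 2) = 2.

2


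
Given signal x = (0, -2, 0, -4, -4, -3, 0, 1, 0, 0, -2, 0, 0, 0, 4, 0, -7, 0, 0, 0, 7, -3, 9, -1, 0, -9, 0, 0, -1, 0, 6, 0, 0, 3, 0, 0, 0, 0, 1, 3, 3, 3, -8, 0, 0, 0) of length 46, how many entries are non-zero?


Non-zero positions: [1, 3, 4, 5, 7, 10, 14, 16, 20, 21, 22, 23, 25, 28, 30, 33, 38, 39, 40, 41, 42].
Sparsity = 21.

21


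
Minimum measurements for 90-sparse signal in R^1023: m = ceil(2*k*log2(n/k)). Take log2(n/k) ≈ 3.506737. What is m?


log2(n/k) = log2(1023/90) ≈ 3.506737.
2*k*log2(n/k) ≈ 2*90*3.506737 = 631.21266.
m = ceil(631.21266) = 632.

632


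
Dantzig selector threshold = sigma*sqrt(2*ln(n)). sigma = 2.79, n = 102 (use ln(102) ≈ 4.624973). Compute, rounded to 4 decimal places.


ln(102) ≈ 4.624973.
2*ln(n) ≈ 9.249946.
sqrt(2*ln(n)) ≈ sqrt(9.249946) ≈ 3.041372.
threshold ≈ 2.79*3.041372 = 8.48542788 ≈ 8.4854.

8.4854


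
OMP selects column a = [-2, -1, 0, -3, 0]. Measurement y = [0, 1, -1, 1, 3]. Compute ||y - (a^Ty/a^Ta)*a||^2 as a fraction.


a^T a = 14.
a^T y = -4.
coeff = -4/14 = -2/7.
||r||^2 = 76/7.

76/7


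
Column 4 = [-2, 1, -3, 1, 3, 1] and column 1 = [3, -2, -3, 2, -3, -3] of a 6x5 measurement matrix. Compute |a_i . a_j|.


Inner product: -2*3 + 1*-2 + -3*-3 + 1*2 + 3*-3 + 1*-3
Products: [-6, -2, 9, 2, -9, -3]
Sum = -9.
|dot| = 9.

9


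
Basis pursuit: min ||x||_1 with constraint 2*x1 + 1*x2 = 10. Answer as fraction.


Axis intercepts:
  x1 = 5, x2 = 0: L1 = 5
  x1 = 0, x2 = 10: L1 = 10
x* = (5, 0)
||x*||_1 = 5.

5


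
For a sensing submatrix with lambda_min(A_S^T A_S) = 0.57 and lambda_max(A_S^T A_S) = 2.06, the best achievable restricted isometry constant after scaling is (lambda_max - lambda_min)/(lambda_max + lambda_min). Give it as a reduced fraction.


lambda_max - lambda_min = 2.06 - 0.57 = 1.49.
lambda_max + lambda_min = 2.06 + 0.57 = 2.63.
delta = 1.49/2.63 = 149/263.

149/263


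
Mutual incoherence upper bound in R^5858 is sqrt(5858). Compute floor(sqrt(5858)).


76^2 = 5776 <= 5858 < 5929 = 77^2, so 76 <= sqrt(5858) < 77.
floor(sqrt(5858)) = 76.

76


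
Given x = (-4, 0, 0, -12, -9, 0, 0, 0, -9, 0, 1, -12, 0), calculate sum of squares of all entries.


Non-zero entries: [(0, -4), (3, -12), (4, -9), (8, -9), (10, 1), (11, -12)]
Squares: [16, 144, 81, 81, 1, 144]
||x||_2^2 = sum = 467.

467


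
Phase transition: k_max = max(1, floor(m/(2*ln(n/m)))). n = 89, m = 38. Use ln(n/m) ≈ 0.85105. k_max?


n/m = 89/38.
ln(n/m) ≈ 0.85105.
2*ln(n/m) ≈ 1.7021.
m/(2*ln(n/m)) ≈ 38/1.7021 ≈ 22.3254.
floor = 22.
k_max = max(1, 22) = 22.

22


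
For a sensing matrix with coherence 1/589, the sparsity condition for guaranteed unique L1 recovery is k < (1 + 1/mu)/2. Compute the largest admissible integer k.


1/mu = 589.
1 + 1/mu = 590.
(1 + 1/mu)/2 = 295 is an integer and the inequality is strict, so k_max = 295 - 1 = 294.

294


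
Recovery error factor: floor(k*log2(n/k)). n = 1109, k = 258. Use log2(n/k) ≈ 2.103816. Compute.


log2(n/k) = log2(1109/258) ≈ 2.103816.
k*log2(n/k) ≈ 258*2.103816 = 542.784528.
floor(542.784528) = 542.

542


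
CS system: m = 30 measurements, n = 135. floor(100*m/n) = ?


100*m/n = 100*30/135 ≈ 22.2222.
floor = 22.

22


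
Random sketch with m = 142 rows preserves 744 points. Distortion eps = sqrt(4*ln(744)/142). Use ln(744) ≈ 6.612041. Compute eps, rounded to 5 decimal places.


ln(744) ≈ 6.612041.
4*ln(N)/m ≈ 4*6.612041/142 ≈ 0.18625468.
eps = sqrt(0.18625468) ≈ 0.4315723 ≈ 0.43157.

0.43157


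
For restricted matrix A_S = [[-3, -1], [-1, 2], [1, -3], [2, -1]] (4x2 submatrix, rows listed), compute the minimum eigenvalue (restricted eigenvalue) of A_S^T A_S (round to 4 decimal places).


A_S^T A_S = [[15, -4], [-4, 15]].
trace = 30.
det = 209.
disc = trace^2 - 4*det = 900 - 4*209 = 64.
sqrt(64) = 8.
lam_min = (30 - 8)/2 = 11 = 11.0000.

11.0000


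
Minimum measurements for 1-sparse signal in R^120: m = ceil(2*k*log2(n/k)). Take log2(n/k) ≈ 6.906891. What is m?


log2(n/k) = log2(120/1) ≈ 6.906891.
2*k*log2(n/k) ≈ 2*1*6.906891 = 13.813782.
m = ceil(13.813782) = 14.

14


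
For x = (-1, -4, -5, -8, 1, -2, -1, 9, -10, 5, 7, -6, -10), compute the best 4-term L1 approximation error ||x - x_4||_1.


Sorted |x_i| descending: [10, 10, 9, 8, 7, 6, 5, 5, 4, 2, 1, 1, 1]
Keep top 4: [10, 10, 9, 8]
Tail entries: [7, 6, 5, 5, 4, 2, 1, 1, 1]
L1 error = sum of tail = 32.

32


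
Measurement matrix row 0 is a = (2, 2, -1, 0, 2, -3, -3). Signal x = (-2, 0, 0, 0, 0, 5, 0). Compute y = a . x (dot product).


Non-zero terms: ['2*-2', '-3*5']
Products: [-4, -15]
y = sum = -19.

-19


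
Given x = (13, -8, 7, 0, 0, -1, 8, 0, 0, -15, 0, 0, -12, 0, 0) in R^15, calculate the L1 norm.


Non-zero entries: [(0, 13), (1, -8), (2, 7), (5, -1), (6, 8), (9, -15), (12, -12)]
Absolute values: [13, 8, 7, 1, 8, 15, 12]
||x||_1 = sum = 64.

64


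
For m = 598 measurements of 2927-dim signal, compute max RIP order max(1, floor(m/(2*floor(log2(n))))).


floor(log2(2927)) = 11.
2*11 = 22.
m/(2*floor(log2(n))) = 598/22 ≈ 27.1818.
floor = 27.
k = max(1, 27) = 27.

27


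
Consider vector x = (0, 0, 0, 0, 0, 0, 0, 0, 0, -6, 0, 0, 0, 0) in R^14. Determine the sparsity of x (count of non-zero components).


Non-zero positions: [9].
Sparsity = 1.

1


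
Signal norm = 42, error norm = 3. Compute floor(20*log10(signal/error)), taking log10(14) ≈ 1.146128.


||x||/||e|| = 42/3 = 14.
log10(14) ≈ 1.146128.
20*log10(||x||/||e||) ≈ 20*1.146128 = 22.92256.
floor(22.92256) = 22.

22


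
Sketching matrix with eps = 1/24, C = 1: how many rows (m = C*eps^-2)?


1/eps = 24.
(1/eps)^2 = 576.
m = 1*576 = 576.

576


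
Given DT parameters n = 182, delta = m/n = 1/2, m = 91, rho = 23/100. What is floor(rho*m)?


m = 1/2*182 = 91.
rho = 23/100.
rho*m = 23/100*91 = 20.93.
k = floor(20.93) = 20.

20


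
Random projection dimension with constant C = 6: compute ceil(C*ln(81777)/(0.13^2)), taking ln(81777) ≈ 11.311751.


ln(81777) ≈ 11.311751.
eps^2 = 0.13^2 = 0.0169.
C*ln(N)/eps^2 ≈ 6*11.311751/0.0169 ≈ 4016.0063.
m = ceil(4016.0063) = 4017.

4017


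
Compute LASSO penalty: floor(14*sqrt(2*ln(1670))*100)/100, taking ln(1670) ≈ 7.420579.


ln(1670) ≈ 7.420579.
2*ln(n) ≈ 14.841158.
sqrt(2*ln(n)) ≈ sqrt(14.841158) ≈ 3.852422.
lambda ≈ 14*3.852422 = 53.933908.
floor(lambda*100)/100 = 53.93.

53.93


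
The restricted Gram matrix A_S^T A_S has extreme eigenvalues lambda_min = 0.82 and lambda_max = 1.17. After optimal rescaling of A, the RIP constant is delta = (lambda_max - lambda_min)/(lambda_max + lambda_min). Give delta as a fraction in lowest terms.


lambda_max - lambda_min = 1.17 - 0.82 = 0.35.
lambda_max + lambda_min = 1.17 + 0.82 = 1.99.
delta = 0.35/1.99 = 35/199.

35/199
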